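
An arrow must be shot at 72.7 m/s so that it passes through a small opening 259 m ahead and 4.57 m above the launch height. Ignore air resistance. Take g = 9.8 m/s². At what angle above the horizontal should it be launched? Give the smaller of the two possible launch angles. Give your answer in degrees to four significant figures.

Trajectory: y = x tanθ − g x² (1 + tan²θ)/(2v₀²). With x = 259, y = 4.57, v₀ = 72.7, g = 9.80:
62.19 tan²θ − 259 tanθ + (66.76) = 0.
tanθ = [259 ± √(259² − 4 × 62.19 × (66.76))] / (2 × 62.19) = (259 ± 224.7) / 124.4, giving tanθ = 0.2761 or 3.889.
θ = 15.43° or 75.58°; the smaller is 15.43°.

15.43°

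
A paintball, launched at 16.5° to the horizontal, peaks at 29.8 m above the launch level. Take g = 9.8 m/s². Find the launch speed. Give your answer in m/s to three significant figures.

At the peak v_y = 0, so v_y0 = √(2gH) = √(2 × 9.80 × 29.8) = 24.17 m/s.
v_y0 = v₀ sin θ ⇒ v₀ = 24.17 / sin 16.5° = 85.09 m/s.

85.1 m/s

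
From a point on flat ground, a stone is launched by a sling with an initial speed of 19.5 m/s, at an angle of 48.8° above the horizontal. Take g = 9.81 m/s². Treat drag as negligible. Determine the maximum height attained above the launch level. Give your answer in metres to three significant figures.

11.0 m

Resolve: vₓ = 19.50 cos 48.8° = 12.84 m/s and v_y0 = 19.50 sin 48.8° = 14.67 m/s.
At the apex v_y = 0, so H = v_y0²/(2g) = 14.67²/19.62 = 10.97 m.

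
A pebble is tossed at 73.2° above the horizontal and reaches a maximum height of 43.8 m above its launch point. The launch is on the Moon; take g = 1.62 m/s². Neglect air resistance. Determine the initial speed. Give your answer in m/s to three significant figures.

12.4 m/s

At the peak v_y = 0, so v_y0 = √(2gH) = √(2 × 1.62 × 43.8) = 11.91 m/s.
v_y0 = v₀ sin θ ⇒ v₀ = 11.91 / sin 73.2° = 12.44 m/s.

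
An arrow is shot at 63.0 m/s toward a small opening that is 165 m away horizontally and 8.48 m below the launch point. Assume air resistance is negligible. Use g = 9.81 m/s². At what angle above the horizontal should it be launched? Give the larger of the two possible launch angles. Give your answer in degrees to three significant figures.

Trajectory: y = x tanθ − g x² (1 + tan²θ)/(2v₀²). With x = 165, y = −8.48, v₀ = 63.0, g = 9.81:
33.65 tan²θ − 165 tanθ + (25.17) = 0.
tanθ = [165 ± √(165² − 4 × 33.65 × (25.17))] / (2 × 33.65) = (165 ± 154.4) / 67.29, giving tanθ = 0.1576 or 4.747.
θ = 8.955° or 78.10°; the larger is 78.10°.

78.1°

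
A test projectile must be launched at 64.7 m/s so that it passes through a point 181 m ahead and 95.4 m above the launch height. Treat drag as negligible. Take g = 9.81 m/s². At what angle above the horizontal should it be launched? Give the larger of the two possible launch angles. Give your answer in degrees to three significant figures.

75.2°

Trajectory: y = x tanθ − g x² (1 + tan²θ)/(2v₀²). With x = 181, y = 95.4, v₀ = 64.7, g = 9.81:
38.39 tan²θ − 181 tanθ + (133.8) = 0.
tanθ = [181 ± √(181² − 4 × 38.39 × (133.8))] / (2 × 38.39) = (181 ± 110.5) / 76.77, giving tanθ = 0.9178 or 3.797.
θ = 42.55° or 75.25°; the larger is 75.25°.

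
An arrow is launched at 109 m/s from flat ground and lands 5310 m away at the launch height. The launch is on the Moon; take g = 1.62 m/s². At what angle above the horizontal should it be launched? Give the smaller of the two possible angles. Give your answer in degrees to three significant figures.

23.2°

From R = (v₀²/g) sin 2θ: sin 2θ = 1.62 × 5310 / 11881 = 0.7240.
2θ = 46.39° or 180° − 46.39° = 133.6°, so θ = 23.19° or 66.81°.
The smaller angle is 23.19°.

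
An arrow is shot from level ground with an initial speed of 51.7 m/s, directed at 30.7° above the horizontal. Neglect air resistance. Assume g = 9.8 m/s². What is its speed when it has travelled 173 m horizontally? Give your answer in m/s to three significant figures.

46.0 m/s

Resolve: vₓ = 51.70 cos 30.7° = 44.45 m/s and v_y0 = 51.70 sin 30.7° = 26.40 m/s.
At x = 173 m, t = x/vₓ = 173/44.45 = 3.892 s.
Vertical velocity there: v_y = v_y0 − g t = 26.40 − 9.80 × 3.892 = −11.74 m/s.
Speed: √(vₓ² + v_y²) = √(44.45² + 11.74²) = 45.98 m/s.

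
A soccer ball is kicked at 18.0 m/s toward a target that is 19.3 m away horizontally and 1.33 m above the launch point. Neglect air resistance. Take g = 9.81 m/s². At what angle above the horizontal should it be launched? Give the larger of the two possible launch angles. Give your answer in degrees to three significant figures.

71.6°

Trajectory: y = x tanθ − g x² (1 + tan²θ)/(2v₀²). With x = 19.3, y = 1.33, v₀ = 18.0, g = 9.81:
5.639 tan²θ − 19.3 tanθ + (6.969) = 0.
tanθ = [19.3 ± √(19.3² − 4 × 5.639 × (6.969))] / (2 × 5.639) = (19.3 ± 14.67) / 11.28, giving tanθ = 0.4103 or 3.012.
θ = 22.31° or 71.64°; the larger is 71.64°.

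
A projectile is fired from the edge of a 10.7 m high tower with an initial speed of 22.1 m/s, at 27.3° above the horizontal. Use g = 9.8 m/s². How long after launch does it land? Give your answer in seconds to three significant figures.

2.84 s

Horizontal component vₓ = 22.10 cos 27.3° = 19.64 m/s; vertical v_y0 = 22.10 sin 27.3° = 10.14 m/s.
Vertical motion (up positive, ground at y = 0): 4.900 t² − (10.14) t − 10.7 = 0, so t = (10.14 + √(10.14² + 2·9.80·10.7)) / 9.80 = (10.14 + 17.68) / 9.80 = 2.838 s.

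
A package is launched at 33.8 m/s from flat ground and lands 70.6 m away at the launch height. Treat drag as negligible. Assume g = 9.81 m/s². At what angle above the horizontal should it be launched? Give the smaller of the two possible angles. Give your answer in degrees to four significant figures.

18.66°

Level-ground range R = v₀² sin(2θ)/g ⇒ sin(2θ) = gR/v₀² = 9.81 × 70.6 / 33.8² = 0.6062.
2θ = 37.32° or 180° − 37.32° = 142.7°, so θ = 18.66° or 71.34°.
The smaller angle is 18.66°.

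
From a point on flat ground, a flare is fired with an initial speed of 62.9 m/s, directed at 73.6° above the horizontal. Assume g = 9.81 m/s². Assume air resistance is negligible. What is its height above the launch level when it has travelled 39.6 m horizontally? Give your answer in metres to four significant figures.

Resolve: vₓ = 62.90 cos 73.6° = 17.76 m/s and v_y0 = 62.90 sin 73.6° = 60.34 m/s.
Time to reach x = 39.6 m: t = x/vₓ = 39.6/17.76 = 2.230 s.
Height: y = v_y0 t − ½ g t² = 60.34 × 2.230 − 4.905 × 2.230² = 134.5 − 24.39 = 110.2 m.

110.2 m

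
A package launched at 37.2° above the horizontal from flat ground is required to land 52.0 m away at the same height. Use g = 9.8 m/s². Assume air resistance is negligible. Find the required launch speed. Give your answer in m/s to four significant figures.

23.00 m/s

Level-ground range: R = v₀² sin(2θ)/g, so v₀ = √(gR / sin 2θ).
v₀ = √(9.80 × 52.0 / sin 74.40°) = √(509.6 / 0.9632) = √529.09 = 23.00 m/s.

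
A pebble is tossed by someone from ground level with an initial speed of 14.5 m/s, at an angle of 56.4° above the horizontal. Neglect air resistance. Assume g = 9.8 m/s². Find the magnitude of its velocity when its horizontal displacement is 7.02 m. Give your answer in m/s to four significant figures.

8.756 m/s

Horizontal component vₓ = 14.50 cos 56.4° = 8.024 m/s; vertical v_y0 = 14.50 sin 56.4° = 12.08 m/s.
x = vₓ t ⇒ t = 7.02/8.024 = 0.8749 s.
Vertical velocity there: v_y = v_y0 − g t = 12.08 − 9.80 × 0.8749 = 3.504 m/s.
Speed: √(vₓ² + v_y²) = √(8.024² + 3.504²) = 8.756 m/s.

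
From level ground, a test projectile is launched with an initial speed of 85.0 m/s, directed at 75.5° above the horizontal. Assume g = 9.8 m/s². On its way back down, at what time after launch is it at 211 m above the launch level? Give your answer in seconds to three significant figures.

13.6 s

Components: vₓ = 85.00 cos 75.5° = 21.28 m/s, v_y0 = 85.00 sin 75.5° = 82.29 m/s.
Height y(t) = 82.29 t − 4.900 t² = 211 gives 4.900 t² − 82.29 t + 211 = 0.
Quadratic formula: t = (82.29 ± √2636.5) / 9.80 = (82.29 ± 51.35) / 9.80 → t = 3.158 s or 13.64 s.
The descending-branch root is 13.64 s.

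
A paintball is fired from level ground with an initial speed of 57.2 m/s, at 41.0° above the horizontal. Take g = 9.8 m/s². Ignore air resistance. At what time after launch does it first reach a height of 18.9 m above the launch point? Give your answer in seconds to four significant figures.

Horizontal component vₓ = 57.20 cos 41.0° = 43.17 m/s; vertical v_y0 = 57.20 sin 41.0° = 37.53 m/s.
Require v_y0 t − ½ g t² = 18.9, i.e. 4.900 t² − 37.53 t + 18.9 = 0.
t = [37.53 ± √(37.53² − 2·9.80·18.9)] / 9.80 = (37.53 ± 32.21) / 9.80, so t = 0.5420 s or t = 7.116 s.
The first (ascending) time is 0.5420 s.

0.5420 s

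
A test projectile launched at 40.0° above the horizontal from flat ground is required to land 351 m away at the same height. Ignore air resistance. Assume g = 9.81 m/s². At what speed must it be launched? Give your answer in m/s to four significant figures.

On level ground R = v₀² sin 2θ / g ⇒ v₀ = √(gR / sin 2θ).
v₀ = √(9.81 × 351 / sin 80.00°) = √(3443 / 0.9848) = √3496.4 = 59.13 m/s.

59.13 m/s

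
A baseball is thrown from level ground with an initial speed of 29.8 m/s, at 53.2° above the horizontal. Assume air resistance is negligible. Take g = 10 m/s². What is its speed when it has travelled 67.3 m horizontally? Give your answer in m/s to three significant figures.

Horizontal component vₓ = 29.80 cos 53.2° = 17.85 m/s; vertical v_y0 = 29.80 sin 53.2° = 23.86 m/s.
At x = 67.3 m, t = x/vₓ = 67.3/17.85 = 3.770 s.
Vertical velocity there: v_y = v_y0 − g t = 23.86 − 10.0 × 3.770 = −13.84 m/s.
Speed: √(vₓ² + v_y²) = √(17.85² + 13.84²) = 22.59 m/s.

22.6 m/s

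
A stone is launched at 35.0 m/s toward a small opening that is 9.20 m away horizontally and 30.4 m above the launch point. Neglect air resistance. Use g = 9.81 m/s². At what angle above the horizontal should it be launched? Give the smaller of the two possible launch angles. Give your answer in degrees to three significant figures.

Trajectory: y = x tanθ − g x² (1 + tan²θ)/(2v₀²). With x = 9.20, y = 30.4, v₀ = 35.0, g = 9.81:
0.3389 tan²θ − 9.20 tanθ + (30.74) = 0.
tanθ = [9.20 ± √(9.20² − 4 × 0.3389 × (30.74))] / (2 × 0.3389) = (9.20 ± 6.555) / 0.6778, giving tanθ = 3.902 or 23.24.
θ = 75.63° or 87.54°; the smaller is 75.63°.

75.6°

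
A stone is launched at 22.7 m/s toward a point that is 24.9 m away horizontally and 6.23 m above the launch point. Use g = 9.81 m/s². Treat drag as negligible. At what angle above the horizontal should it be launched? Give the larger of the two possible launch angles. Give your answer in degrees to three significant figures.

74.7°

Trajectory: y = x tanθ − g x² (1 + tan²θ)/(2v₀²). With x = 24.9, y = 6.23, v₀ = 22.7, g = 9.81:
5.902 tan²θ − 24.9 tanθ + (12.13) = 0.
tanθ = [24.9 ± √(24.9² − 4 × 5.902 × (12.13))] / (2 × 5.902) = (24.9 ± 18.27) / 11.80, giving tanθ = 0.5621 or 3.657.
θ = 29.34° or 74.71°; the larger is 74.71°.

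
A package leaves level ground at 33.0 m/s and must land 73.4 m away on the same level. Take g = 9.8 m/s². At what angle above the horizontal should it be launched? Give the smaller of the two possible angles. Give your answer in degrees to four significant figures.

From R = (v₀²/g) sin 2θ: sin 2θ = 9.80 × 73.4 / 1089.0 = 0.6605.
2θ = 41.34° or 180° − 41.34° = 138.7°, so θ = 20.67° or 69.33°.
The smaller angle is 20.67°.

20.67°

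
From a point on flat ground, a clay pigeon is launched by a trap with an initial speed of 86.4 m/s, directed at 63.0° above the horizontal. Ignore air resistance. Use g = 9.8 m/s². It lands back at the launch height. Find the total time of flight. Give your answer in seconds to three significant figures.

15.7 s

Resolve: vₓ = 86.40 cos 63.0° = 39.22 m/s and v_y0 = 86.40 sin 63.0° = 76.98 m/s.
Time of flight on level ground: T = 2 v_y0 / g = 2 × 76.98 / 9.80 = 15.71 s.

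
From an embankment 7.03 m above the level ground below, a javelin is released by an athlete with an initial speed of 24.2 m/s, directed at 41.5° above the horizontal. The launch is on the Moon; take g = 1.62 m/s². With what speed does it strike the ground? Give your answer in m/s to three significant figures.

vₓ = 24.20 cos 41.5° = 18.12 m/s; v_y0 = 24.20 sin 41.5° = 16.04 m/s.
With up positive and y = 0 at the ground: y(t) = 7.03 + (16.04) t − 0.8100 t². Setting y = 0 and taking the positive root: t = [16.04 + √(16.04² + 2·1.62·7.03)] / 1.62 = (16.04 + 16.73) / 1.62 = 20.23 s.
Vertical velocity at impact: v_y = v_y0 − g t = 16.04 − 1.62 × 20.23 = −16.73 m/s.
Speed: |v| = √(vₓ² + v_y²) = √(18.12² + 16.73²) = 24.67 m/s.

24.7 m/s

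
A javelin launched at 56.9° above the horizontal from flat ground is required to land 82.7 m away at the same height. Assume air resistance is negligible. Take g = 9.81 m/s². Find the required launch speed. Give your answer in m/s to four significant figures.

29.78 m/s

From R = (v₀² / g) sin 2θ: v₀ = √(gR / sin 2θ).
v₀ = √(9.81 × 82.7 / sin 113.8°) = √(811.3 / 0.9150) = √886.69 = 29.78 m/s.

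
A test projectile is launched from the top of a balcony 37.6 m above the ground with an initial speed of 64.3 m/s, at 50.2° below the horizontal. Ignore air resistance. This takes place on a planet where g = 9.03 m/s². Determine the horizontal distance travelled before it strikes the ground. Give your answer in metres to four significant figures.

29.41 m

Resolve: vₓ = 64.30 cos 50.2° = 41.16 m/s and v_y0 = −49.40 m/s (downward).
With up positive and y = 0 at the ground: y(t) = 37.6 + (−49.40) t − 4.515 t². Setting y = 0 and taking the positive root: t = [−49.40 + √(49.40² + 2·9.03·37.6)] / 9.03 = (−49.40 + 55.85) / 9.03 = 0.7145 s.
Horizontal distance: R = vₓ t = 41.16 × 0.7145 = 29.41 m.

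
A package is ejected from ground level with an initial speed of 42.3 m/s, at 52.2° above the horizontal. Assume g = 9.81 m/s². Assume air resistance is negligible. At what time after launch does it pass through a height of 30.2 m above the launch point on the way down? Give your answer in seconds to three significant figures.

5.74 s

vₓ = 42.30 cos 52.2° = 25.93 m/s; v_y0 = 42.30 sin 52.2° = 33.42 m/s.
Set y = v_y0 t − ½ g t² = 30.2: 4.905 t² − 33.42 t + 30.2 = 0.
Quadratic formula: t = (33.42 ± √524.61) / 9.81 = (33.42 ± 22.90) / 9.81 → t = 1.072 s or 5.742 s.
The descending-branch root is 5.742 s.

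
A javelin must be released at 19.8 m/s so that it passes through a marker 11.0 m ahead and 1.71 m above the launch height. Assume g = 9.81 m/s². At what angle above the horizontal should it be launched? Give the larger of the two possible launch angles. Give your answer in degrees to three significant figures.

Trajectory: y = x tanθ − g x² (1 + tan²θ)/(2v₀²). With x = 11.0, y = 1.71, v₀ = 19.8, g = 9.81:
1.514 tan²θ − 11.0 tanθ + (3.224) = 0.
tanθ = [11.0 ± √(11.0² − 4 × 1.514 × (3.224))] / (2 × 1.514) = (11.0 ± 10.07) / 3.028, giving tanθ = 0.3060 or 6.960.
θ = 17.01° or 81.82°; the larger is 81.82°.

81.8°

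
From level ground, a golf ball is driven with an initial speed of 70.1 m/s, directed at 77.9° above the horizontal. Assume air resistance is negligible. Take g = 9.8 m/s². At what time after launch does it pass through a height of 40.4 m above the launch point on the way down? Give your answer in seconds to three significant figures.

13.4 s

Components: vₓ = 70.10 cos 77.9° = 14.69 m/s, v_y0 = 70.10 sin 77.9° = 68.54 m/s.
Require v_y0 t − ½ g t² = 40.4, i.e. 4.900 t² − 68.54 t + 40.4 = 0.
Quadratic formula: t = (68.54 ± √3906.2) / 9.80 = (68.54 ± 62.50) / 9.80 → t = 0.6166 s or 13.37 s.
The descending-branch root is 13.37 s.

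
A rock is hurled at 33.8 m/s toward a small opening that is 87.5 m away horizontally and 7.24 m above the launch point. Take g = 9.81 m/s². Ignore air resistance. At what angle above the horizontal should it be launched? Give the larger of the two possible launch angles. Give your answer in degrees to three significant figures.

Trajectory: y = x tanθ − g x² (1 + tan²θ)/(2v₀²). With x = 87.5, y = 7.24, v₀ = 33.8, g = 9.81:
32.87 tan²θ − 87.5 tanθ + (40.11) = 0.
tanθ = [87.5 ± √(87.5² − 4 × 32.87 × (40.11))] / (2 × 32.87) = (87.5 ± 48.81) / 65.74, giving tanθ = 0.5885 or 2.073.
θ = 30.48° or 64.25°; the larger is 64.25°.

64.3°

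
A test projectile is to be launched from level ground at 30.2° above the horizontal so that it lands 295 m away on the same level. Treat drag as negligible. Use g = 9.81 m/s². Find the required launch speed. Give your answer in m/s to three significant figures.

57.7 m/s

On level ground R = v₀² sin 2θ / g ⇒ v₀ = √(gR / sin 2θ).
v₀ = √(9.81 × 295 / sin 60.40°) = √(2894 / 0.8695) = √3328.3 = 57.69 m/s.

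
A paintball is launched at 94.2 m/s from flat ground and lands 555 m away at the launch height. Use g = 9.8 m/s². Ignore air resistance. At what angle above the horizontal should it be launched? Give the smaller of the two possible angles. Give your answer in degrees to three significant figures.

Level-ground range R = v₀² sin(2θ)/g ⇒ sin(2θ) = gR/v₀² = 9.80 × 555 / 94.2² = 0.6129.
2θ = 37.80° or 180° − 37.80° = 142.2°, so θ = 18.90° or 71.10°.
The smaller angle is 18.90°.

18.9°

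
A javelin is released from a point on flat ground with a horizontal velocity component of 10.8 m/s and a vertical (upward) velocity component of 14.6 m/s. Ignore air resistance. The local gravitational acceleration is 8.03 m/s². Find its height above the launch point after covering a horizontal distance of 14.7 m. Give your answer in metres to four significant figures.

x = vₓ t ⇒ t = 14.7/10.80 = 1.361 s.
Height: y = v_y0 t − ½ g t² = 14.60 × 1.361 − 4.015 × 1.361² = 19.87 − 7.438 = 12.43 m.

12.43 m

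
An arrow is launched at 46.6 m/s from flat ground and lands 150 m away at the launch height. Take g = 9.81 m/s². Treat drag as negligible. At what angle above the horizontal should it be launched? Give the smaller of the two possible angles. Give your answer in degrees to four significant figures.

R = v₀² sin 2θ / g gives sin 2θ = gR/v₀² = 9.81·150/46.6² = 0.6776.
2θ = 42.66° or 180° − 42.66° = 137.3°, so θ = 21.33° or 68.67°.
The smaller angle is 21.33°.

21.33°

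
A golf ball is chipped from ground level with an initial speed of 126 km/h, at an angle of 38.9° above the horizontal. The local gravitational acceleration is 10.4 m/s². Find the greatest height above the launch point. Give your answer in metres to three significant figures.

23.2 m

Convert: 126 km/h = 126/3.6 = 35.00 m/s.
Components: vₓ = 35.00 cos 38.9° = 27.24 m/s, v_y0 = 35.00 sin 38.9° = 21.98 m/s.
Maximum height: H = v_y0² / (2g) = 21.98² / (2 × 10.4) = 23.22 m.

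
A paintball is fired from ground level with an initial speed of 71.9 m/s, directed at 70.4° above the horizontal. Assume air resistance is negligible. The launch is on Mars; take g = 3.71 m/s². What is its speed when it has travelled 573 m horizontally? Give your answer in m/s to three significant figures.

Horizontal component vₓ = 71.90 cos 70.4° = 24.12 m/s; vertical v_y0 = 71.90 sin 70.4° = 67.73 m/s.
x = vₓ t ⇒ t = 573/24.12 = 23.76 s.
Vertical velocity there: v_y = v_y0 − g t = 67.73 − 3.71 × 23.76 = −20.41 m/s.
Speed: √(vₓ² + v_y²) = √(24.12² + 20.41²) = 31.59 m/s.

31.6 m/s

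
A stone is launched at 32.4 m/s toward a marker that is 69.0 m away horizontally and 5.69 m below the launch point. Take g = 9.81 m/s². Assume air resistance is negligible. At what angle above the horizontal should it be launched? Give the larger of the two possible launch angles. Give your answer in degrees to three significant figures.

Trajectory: y = x tanθ − g x² (1 + tan²θ)/(2v₀²). With x = 69.0, y = −5.69, v₀ = 32.4, g = 9.81:
22.25 tan²θ − 69.0 tanθ + (16.56) = 0.
tanθ = [69.0 ± √(69.0² − 4 × 22.25 × (16.56))] / (2 × 22.25) = (69.0 ± 57.34) / 44.49, giving tanθ = 0.2621 or 2.840.
θ = 14.69° or 70.60°; the larger is 70.60°.

70.6°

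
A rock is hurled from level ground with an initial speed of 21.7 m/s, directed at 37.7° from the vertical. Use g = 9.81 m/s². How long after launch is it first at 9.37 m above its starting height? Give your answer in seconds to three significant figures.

vₓ = 21.70 sin 37.7° = 13.27 m/s; v_y0 = 21.70 cos 37.7° = 17.17 m/s.
Height y(t) = 17.17 t − 4.905 t² = 9.37 gives 4.905 t² − 17.17 t + 9.37 = 0.
Quadratic formula: t = (17.17 ± √110.95) / 9.81 = (17.17 ± 10.53) / 9.81 → t = 0.6765 s or 2.824 s.
The first (ascending) time is 0.6765 s.

0.676 s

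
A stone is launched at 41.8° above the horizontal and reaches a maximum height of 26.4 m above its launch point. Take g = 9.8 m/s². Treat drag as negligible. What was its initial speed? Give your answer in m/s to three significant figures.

At the peak v_y = 0, so v_y0 = √(2gH) = √(2 × 9.80 × 26.4) = 22.75 m/s.
v_y0 = v₀ sin θ ⇒ v₀ = 22.75 / sin 41.8° = 34.13 m/s.

34.1 m/s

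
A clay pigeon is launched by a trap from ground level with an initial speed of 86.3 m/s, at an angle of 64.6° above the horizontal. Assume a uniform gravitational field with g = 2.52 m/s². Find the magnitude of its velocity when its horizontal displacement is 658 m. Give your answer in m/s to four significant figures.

49.70 m/s

Components: vₓ = 86.30 cos 64.6° = 37.02 m/s, v_y0 = 86.30 sin 64.6° = 77.96 m/s.
Time to reach x = 658 m: t = x/vₓ = 658/37.02 = 17.78 s.
Vertical velocity there: v_y = v_y0 − g t = 77.96 − 2.52 × 17.78 = 33.16 m/s.
Speed: √(vₓ² + v_y²) = √(37.02² + 33.16²) = 49.70 m/s.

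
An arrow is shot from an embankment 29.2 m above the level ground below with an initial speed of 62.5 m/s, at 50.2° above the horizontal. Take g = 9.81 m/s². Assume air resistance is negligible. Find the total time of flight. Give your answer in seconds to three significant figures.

vₓ = 62.50 cos 50.2° = 40.01 m/s; v_y0 = 62.50 sin 50.2° = 48.02 m/s.
The projectile lands when y = 29.2 + (48.02) t − ½·9.81·t² = 0. Positive root: t = (48.02 + √(48.02² + 2·9.81·29.2)) / 9.81 = (48.02 + 53.65) / 9.81 = 10.36 s.

10.4 s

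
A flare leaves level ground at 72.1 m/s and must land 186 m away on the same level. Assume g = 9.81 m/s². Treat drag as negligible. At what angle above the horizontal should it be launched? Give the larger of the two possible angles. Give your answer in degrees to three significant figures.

R = v₀² sin 2θ / g gives sin 2θ = gR/v₀² = 9.81·186/72.1² = 0.3510.
2θ = 20.55° or 180° − 20.55° = 159.5°, so θ = 10.27° or 79.73°.
The larger angle is 79.73°.

79.7°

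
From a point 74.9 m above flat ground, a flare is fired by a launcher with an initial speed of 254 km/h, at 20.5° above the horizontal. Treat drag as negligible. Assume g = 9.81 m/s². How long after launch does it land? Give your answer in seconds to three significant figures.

Convert: 254 km/h = 254/3.6 = 70.56 m/s.
Horizontal component vₓ = 70.56 cos 20.5° = 66.09 m/s; vertical v_y0 = 70.56 sin 20.5° = 24.71 m/s.
Vertical motion (up positive, ground at y = 0): 4.905 t² − (24.71) t − 74.9 = 0, so t = (24.71 + √(24.71² + 2·9.81·74.9)) / 9.81 = (24.71 + 45.61) / 9.81 = 7.168 s.

7.17 s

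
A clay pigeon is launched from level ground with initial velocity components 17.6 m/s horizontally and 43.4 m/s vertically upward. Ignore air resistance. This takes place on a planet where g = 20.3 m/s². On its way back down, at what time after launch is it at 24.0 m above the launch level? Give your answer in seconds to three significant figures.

3.62 s

Height y(t) = 43.40 t − 10.15 t² = 24.0 gives 10.15 t² − 43.40 t + 24.0 = 0.
Quadratic formula: t = (43.40 ± √909.16) / 20.3 = (43.40 ± 30.15) / 20.3 → t = 0.6526 s or 3.623 s.
The descending-branch root is 3.623 s.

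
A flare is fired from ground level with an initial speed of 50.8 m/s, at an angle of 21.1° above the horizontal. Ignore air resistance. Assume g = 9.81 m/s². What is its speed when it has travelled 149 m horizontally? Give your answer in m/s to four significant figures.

Resolve: vₓ = 50.80 cos 21.1° = 47.39 m/s and v_y0 = 50.80 sin 21.1° = 18.29 m/s.
x = vₓ t ⇒ t = 149/47.39 = 3.144 s.
Vertical velocity there: v_y = v_y0 − g t = 18.29 − 9.81 × 3.144 = −12.55 m/s.
Speed: √(vₓ² + v_y²) = √(47.39² + 12.55²) = 49.03 m/s.

49.03 m/s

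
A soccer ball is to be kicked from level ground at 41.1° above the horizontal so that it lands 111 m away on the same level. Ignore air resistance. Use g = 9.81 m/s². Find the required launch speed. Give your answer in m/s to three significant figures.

Level-ground range: R = v₀² sin(2θ)/g, so v₀ = √(gR / sin 2θ).
v₀ = √(9.81 × 111 / sin 82.20°) = √(1089 / 0.9907) = √1099.1 = 33.15 m/s.

33.2 m/s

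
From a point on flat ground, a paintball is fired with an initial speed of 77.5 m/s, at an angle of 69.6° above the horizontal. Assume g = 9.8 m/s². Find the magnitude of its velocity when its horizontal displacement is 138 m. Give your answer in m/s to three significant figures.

vₓ = 77.50 cos 69.6° = 27.01 m/s; v_y0 = 77.50 sin 69.6° = 72.64 m/s.
At x = 138 m, t = x/vₓ = 138/27.01 = 5.108 s.
Vertical velocity there: v_y = v_y0 − g t = 72.64 − 9.80 × 5.108 = 22.58 m/s.
Speed: √(vₓ² + v_y²) = √(27.01² + 22.58²) = 35.21 m/s.

35.2 m/s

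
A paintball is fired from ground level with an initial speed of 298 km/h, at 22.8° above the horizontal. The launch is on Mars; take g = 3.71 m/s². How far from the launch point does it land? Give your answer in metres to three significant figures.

Convert: 298 km/h = 298/3.6 = 82.78 m/s.
vₓ = 82.78 cos 22.8° = 76.31 m/s; v_y0 = 82.78 sin 22.8° = 32.08 m/s.
Time aloft: T = 2 v_y0 / g = 2 × 32.08 / 3.71 = 17.29 s.
Horizontal distance R = vₓ T = 76.31 × 17.29 = 1320 m.

1320 m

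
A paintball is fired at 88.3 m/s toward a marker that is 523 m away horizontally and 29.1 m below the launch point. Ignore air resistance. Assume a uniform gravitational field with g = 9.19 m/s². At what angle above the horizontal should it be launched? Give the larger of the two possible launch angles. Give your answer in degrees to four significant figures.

71.38°

Trajectory: y = x tanθ − g x² (1 + tan²θ)/(2v₀²). With x = 523, y = −29.1, v₀ = 88.3, g = 9.19:
161.2 tan²θ − 523 tanθ + (132.1) = 0.
tanθ = [523 ± √(523² − 4 × 161.2 × (132.1))] / (2 × 161.2) = (523 ± 434.0) / 322.4, giving tanθ = 0.2761 or 2.968.
θ = 15.43° or 71.38°; the larger is 71.38°.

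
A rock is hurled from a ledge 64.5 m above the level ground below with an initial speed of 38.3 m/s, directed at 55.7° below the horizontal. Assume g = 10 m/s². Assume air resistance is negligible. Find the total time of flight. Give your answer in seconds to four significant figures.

Resolve: vₓ = 38.30 cos 55.7° = 21.58 m/s and v_y0 = −31.64 m/s (downward).
With up positive and y = 0 at the ground: y(t) = 64.5 + (−31.64) t − 5.000 t². Setting y = 0 and taking the positive root: t = [−31.64 + √(31.64² + 2·10.0·64.5)] / 10.0 = (−31.64 + 47.87) / 10.0 = 1.623 s.

1.623 s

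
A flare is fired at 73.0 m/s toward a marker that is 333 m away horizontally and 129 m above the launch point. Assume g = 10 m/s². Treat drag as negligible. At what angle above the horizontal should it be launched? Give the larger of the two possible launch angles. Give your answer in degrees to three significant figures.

65.2°

Trajectory: y = x tanθ − g x² (1 + tan²θ)/(2v₀²). With x = 333, y = 129, v₀ = 73.0, g = 10.0:
104.0 tan²θ − 333 tanθ + (233.0) = 0.
tanθ = [333 ± √(333² − 4 × 104.0 × (233.0))] / (2 × 104.0) = (333 ± 117.9) / 208.1, giving tanθ = 1.034 or 2.167.
θ = 45.95° or 65.23°; the larger is 65.23°.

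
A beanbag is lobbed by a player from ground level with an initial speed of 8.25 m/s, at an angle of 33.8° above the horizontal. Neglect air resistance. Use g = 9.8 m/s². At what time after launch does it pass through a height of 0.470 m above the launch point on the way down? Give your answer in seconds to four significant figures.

0.8196 s

vₓ = 8.250 cos 33.8° = 6.856 m/s; v_y0 = 8.250 sin 33.8° = 4.589 m/s.
Set y = v_y0 t − ½ g t² = 0.470: 4.900 t² − 4.589 t + 0.470 = 0.
Quadratic formula: t = (4.589 ± √11.851) / 9.80 = (4.589 ± 3.443) / 9.80 → t = 0.1170 s or 0.8196 s.
The descending-branch root is 0.8196 s.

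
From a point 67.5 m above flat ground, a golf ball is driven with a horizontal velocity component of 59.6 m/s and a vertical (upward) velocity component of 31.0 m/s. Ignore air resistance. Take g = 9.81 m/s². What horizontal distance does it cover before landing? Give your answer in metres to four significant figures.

Vertical motion (up positive, ground at y = 0): 4.905 t² − (31.00) t − 67.5 = 0, so t = (31.00 + √(31.00² + 2·9.81·67.5)) / 9.81 = (31.00 + 47.81) / 9.81 = 8.033 s.
Horizontal distance: R = vₓ t = 59.60 × 8.033 = 478.8 m.

478.8 m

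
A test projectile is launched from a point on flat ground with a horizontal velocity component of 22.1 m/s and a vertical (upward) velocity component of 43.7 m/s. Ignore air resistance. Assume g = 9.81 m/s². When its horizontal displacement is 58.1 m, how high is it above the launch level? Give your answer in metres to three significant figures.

81.0 m

x = vₓ t ⇒ t = 58.1/22.10 = 2.629 s.
Height: y = v_y0 t − ½ g t² = 43.70 × 2.629 − 4.905 × 2.629² = 114.9 − 33.90 = 80.98 m.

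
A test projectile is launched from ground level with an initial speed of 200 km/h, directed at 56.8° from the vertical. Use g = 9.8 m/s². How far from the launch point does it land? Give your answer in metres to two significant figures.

Convert: 200 km/h = 200/3.6 = 55.56 m/s.
vₓ = 55.56 sin 56.8° = 46.49 m/s; v_y0 = 55.56 cos 56.8° = 30.42 m/s.
Flight time T = 2 v_y0 / g = 6.208 s.
Range: R = vₓ T = 46.49 × 6.208 = 288.6 m.

290 m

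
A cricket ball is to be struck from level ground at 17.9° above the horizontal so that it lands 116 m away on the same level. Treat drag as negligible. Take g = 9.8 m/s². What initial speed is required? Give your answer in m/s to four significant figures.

44.08 m/s

On level ground R = v₀² sin 2θ / g ⇒ v₀ = √(gR / sin 2θ).
v₀ = √(9.80 × 116 / sin 35.80°) = √(1137 / 0.5850) = √1943.4 = 44.08 m/s.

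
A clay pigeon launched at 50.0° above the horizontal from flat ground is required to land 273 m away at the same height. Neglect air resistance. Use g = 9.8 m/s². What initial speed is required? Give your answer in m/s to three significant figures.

52.1 m/s

Level-ground range: R = v₀² sin(2θ)/g, so v₀ = √(gR / sin 2θ).
v₀ = √(9.80 × 273 / sin 100.0°) = √(2675 / 0.9848) = √2716.7 = 52.12 m/s.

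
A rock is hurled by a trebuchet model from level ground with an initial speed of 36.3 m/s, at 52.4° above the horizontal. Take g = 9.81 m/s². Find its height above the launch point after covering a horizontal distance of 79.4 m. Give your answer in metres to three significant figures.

vₓ = 36.30 cos 52.4° = 22.15 m/s; v_y0 = 36.30 sin 52.4° = 28.76 m/s.
At x = 79.4 m, t = x/vₓ = 79.4/22.15 = 3.585 s.
Height: y = v_y0 t − ½ g t² = 28.76 × 3.585 − 4.905 × 3.585² = 103.1 − 63.04 = 40.07 m.

40.1 m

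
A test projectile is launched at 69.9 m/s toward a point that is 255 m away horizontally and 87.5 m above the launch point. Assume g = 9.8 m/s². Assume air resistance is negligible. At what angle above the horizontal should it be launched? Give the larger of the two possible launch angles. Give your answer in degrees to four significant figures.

72.50°

Trajectory: y = x tanθ − g x² (1 + tan²θ)/(2v₀²). With x = 255, y = 87.5, v₀ = 69.9, g = 9.80:
65.21 tan²θ − 255 tanθ + (152.7) = 0.
tanθ = [255 ± √(255² − 4 × 65.21 × (152.7))] / (2 × 65.21) = (255 ± 158.7) / 130.4, giving tanθ = 0.7382 or 3.172.
θ = 36.44° or 72.50°; the larger is 72.50°.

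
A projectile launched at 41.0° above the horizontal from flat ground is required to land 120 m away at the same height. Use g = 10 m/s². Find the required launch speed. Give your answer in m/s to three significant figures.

From R = (v₀² / g) sin 2θ: v₀ = √(gR / sin 2θ).
v₀ = √(10.0 × 120 / sin 82.00°) = √(1200 / 0.9903) = √1211.8 = 34.81 m/s.

34.8 m/s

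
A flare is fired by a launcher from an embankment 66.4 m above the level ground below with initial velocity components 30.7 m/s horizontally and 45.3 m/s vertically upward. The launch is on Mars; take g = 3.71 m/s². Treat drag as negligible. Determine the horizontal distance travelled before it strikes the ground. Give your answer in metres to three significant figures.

The projectile lands when y = 66.4 + (45.30) t − ½·3.71·t² = 0. Positive root: t = (45.30 + √(45.30² + 2·3.71·66.4)) / 3.71 = (45.30 + 50.45) / 3.71 = 25.81 s.
Horizontal distance: R = vₓ t = 30.70 × 25.81 = 792.3 m.

792 m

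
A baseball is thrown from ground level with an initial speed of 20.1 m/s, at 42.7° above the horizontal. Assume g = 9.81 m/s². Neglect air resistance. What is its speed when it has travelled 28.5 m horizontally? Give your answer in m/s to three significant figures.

15.7 m/s

Components: vₓ = 20.10 cos 42.7° = 14.77 m/s, v_y0 = 20.10 sin 42.7° = 13.63 m/s.
x = vₓ t ⇒ t = 28.5/14.77 = 1.929 s.
Vertical velocity there: v_y = v_y0 − g t = 13.63 − 9.81 × 1.929 = −5.296 m/s.
Speed: √(vₓ² + v_y²) = √(14.77² + 5.296²) = 15.69 m/s.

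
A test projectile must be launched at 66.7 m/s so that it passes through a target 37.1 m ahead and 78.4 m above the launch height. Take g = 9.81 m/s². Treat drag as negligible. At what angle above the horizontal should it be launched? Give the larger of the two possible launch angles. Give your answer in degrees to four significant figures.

Trajectory: y = x tanθ − g x² (1 + tan²θ)/(2v₀²). With x = 37.1, y = 78.4, v₀ = 66.7, g = 9.81:
1.518 tan²θ − 37.1 tanθ + (79.92) = 0.
tanθ = [37.1 ± √(37.1² − 4 × 1.518 × (79.92))] / (2 × 1.518) = (37.1 ± 29.85) / 3.035, giving tanθ = 2.387 or 22.06.
θ = 67.27° or 87.40°; the larger is 87.40°.

87.40°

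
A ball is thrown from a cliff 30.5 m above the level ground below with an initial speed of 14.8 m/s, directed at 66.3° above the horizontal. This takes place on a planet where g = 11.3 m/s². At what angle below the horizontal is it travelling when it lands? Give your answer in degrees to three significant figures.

78.6°

Horizontal component vₓ = 14.80 cos 66.3° = 5.949 m/s; vertical v_y0 = 14.80 sin 66.3° = 13.55 m/s.
With up positive and y = 0 at the ground: y(t) = 30.5 + (13.55) t − 5.650 t². Setting y = 0 and taking the positive root: t = [13.55 + √(13.55² + 2·11.3·30.5)] / 11.3 = (13.55 + 29.55) / 11.3 = 3.814 s.
At impact: v_y = v_y0 − g t = −29.55 m/s; vₓ = 5.949 m/s.
Angle below horizontal: arctan(|v_y|/vₓ) = arctan(29.55/5.949) = 78.62°.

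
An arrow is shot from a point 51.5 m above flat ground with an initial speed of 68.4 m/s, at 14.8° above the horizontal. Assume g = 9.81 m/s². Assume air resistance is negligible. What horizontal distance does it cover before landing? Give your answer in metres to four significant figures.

362.3 m

Components: vₓ = 68.40 cos 14.8° = 66.13 m/s, v_y0 = 68.40 sin 14.8° = 17.47 m/s.
With up positive and y = 0 at the ground: y(t) = 51.5 + (17.47) t − 4.905 t². Setting y = 0 and taking the positive root: t = [17.47 + √(17.47² + 2·9.81·51.5)] / 9.81 = (17.47 + 36.27) / 9.81 = 5.479 s.
Horizontal distance: R = vₓ t = 66.13 × 5.479 = 362.3 m.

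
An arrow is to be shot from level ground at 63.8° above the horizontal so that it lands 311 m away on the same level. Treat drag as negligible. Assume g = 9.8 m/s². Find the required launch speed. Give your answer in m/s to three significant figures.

From R = (v₀² / g) sin 2θ: v₀ = √(gR / sin 2θ).
v₀ = √(9.80 × 311 / sin 127.6°) = √(3048 / 0.7923) = √3846.8 = 62.02 m/s.

62.0 m/s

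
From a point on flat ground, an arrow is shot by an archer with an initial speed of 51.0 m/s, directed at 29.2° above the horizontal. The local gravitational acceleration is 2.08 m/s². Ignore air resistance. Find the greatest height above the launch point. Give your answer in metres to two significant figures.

150 m

Resolve: vₓ = 51.00 cos 29.2° = 44.52 m/s and v_y0 = 51.00 sin 29.2° = 24.88 m/s.
At the apex v_y = 0, so H = v_y0²/(2g) = 24.88²/4.160 = 148.8 m.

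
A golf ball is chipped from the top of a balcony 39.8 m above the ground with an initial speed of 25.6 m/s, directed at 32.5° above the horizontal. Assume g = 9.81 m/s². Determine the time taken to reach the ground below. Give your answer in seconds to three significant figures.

4.58 s

Components: vₓ = 25.60 cos 32.5° = 21.59 m/s, v_y0 = 25.60 sin 32.5° = 13.75 m/s.
Vertical motion (up positive, ground at y = 0): 4.905 t² − (13.75) t − 39.8 = 0, so t = (13.75 + √(13.75² + 2·9.81·39.8)) / 9.81 = (13.75 + 31.15) / 9.81 = 4.577 s.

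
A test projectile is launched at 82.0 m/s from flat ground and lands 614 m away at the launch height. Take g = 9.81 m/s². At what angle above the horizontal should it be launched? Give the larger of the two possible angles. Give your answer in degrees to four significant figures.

R = v₀² sin 2θ / g gives sin 2θ = gR/v₀² = 9.81·614/82.0² = 0.8958.
2θ = 63.61° or 180° − 63.61° = 116.4°, so θ = 31.81° or 58.19°.
The larger angle is 58.19°.

58.19°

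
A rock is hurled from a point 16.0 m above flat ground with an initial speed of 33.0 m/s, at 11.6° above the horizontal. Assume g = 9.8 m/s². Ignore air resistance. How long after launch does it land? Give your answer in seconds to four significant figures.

2.607 s

Components: vₓ = 33.00 cos 11.6° = 32.33 m/s, v_y0 = 33.00 sin 11.6° = 6.636 m/s.
The projectile lands when y = 16.0 + (6.636) t − ½·9.80·t² = 0. Positive root: t = (6.636 + √(6.636² + 2·9.80·16.0)) / 9.80 = (6.636 + 18.91) / 9.80 = 2.607 s.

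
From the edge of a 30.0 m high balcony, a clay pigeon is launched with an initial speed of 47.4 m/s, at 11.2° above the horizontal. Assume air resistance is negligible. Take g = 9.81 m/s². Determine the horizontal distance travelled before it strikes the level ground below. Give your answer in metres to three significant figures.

vₓ = 47.40 cos 11.2° = 46.50 m/s; v_y0 = 47.40 sin 11.2° = 9.207 m/s.
The projectile lands when y = 30.0 + (9.207) t − ½·9.81·t² = 0. Positive root: t = (9.207 + √(9.207² + 2·9.81·30.0)) / 9.81 = (9.207 + 25.95) / 9.81 = 3.584 s.
Horizontal distance: R = vₓ t = 46.50 × 3.584 = 166.6 m.

167 m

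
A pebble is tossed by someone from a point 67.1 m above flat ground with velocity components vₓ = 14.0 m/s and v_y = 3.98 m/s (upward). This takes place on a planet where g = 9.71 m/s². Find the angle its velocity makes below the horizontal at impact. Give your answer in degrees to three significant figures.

The projectile lands when y = 67.1 + (3.980) t − ½·9.71·t² = 0. Positive root: t = (3.980 + √(3.980² + 2·9.71·67.1)) / 9.71 = (3.980 + 36.32) / 9.71 = 4.150 s.
At impact: v_y = v_y0 − g t = −36.32 m/s; vₓ = 14.00 m/s.
Angle below horizontal: arctan(|v_y|/vₓ) = arctan(36.32/14.00) = 68.92°.

68.9°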